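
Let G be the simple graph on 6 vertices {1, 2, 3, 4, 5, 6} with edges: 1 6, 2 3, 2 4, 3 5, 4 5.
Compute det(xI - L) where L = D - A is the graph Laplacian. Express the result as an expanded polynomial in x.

Each diagonal entry of L is the vertex degree and each off-diagonal entry is -1 where an edge is present, 0 otherwise; in the order [1, 2, 3, 4, 5, 6] the diagonal is [1, 2, 2, 2, 2, 1]. The eigenvalues of L are [0, 0, 2, 2, 2, 4]; the characteristic polynomial is the product of (x - lambda_i), which multiplies out to x^6 - 10x^5 + 36x^4 - 56x^3 + 32x^2. Since p(0) = det(-L) = 0, x divides p(x). There are 2 zeros in the spectrum, matching the 2 components.

x^6 - 10x^5 + 36x^4 - 56x^3 + 32x^2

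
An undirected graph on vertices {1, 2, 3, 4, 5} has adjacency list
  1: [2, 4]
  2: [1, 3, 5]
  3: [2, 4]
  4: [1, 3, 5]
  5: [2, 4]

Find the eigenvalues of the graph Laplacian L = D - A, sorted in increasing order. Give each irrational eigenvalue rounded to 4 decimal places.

[0, 2, 2, 3, 5]

With the vertex order [1, 2, 3, 4, 5], the degrees are [2, 3, 2, 3, 2], giving D = diag(2, 3, 2, 3, 2) and L = D - A. Since every row of L sums to 0, the all-ones vector is in the kernel and 0 is an eigenvalue.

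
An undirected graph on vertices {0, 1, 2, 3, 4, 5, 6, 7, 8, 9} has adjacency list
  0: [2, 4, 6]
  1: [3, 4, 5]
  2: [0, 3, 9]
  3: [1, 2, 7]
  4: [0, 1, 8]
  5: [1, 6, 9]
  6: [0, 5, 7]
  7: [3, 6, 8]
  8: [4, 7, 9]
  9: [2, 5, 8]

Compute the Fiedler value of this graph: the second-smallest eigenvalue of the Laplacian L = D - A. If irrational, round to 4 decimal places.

2

With the vertex order [0, 1, 2, 3, 4, 5, 6, 7, 8, 9], the degrees are [3, 3, 3, 3, 3, 3, 3, 3, 3, 3], giving D = diag(3, 3, 3, 3, 3, 3, 3, 3, 3, 3) and L = D - A. The smallest Laplacian eigenvalue is always 0. The next one, lambda_2 = 2, measures how hard the graph is to disconnect: larger values mean better connectivity. There is one zero in the spectrum, matching the 1 component.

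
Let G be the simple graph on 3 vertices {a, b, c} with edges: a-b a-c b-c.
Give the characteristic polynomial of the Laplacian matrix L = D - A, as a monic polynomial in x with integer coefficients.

Each diagonal entry of L is the vertex degree and each off-diagonal entry is -1 where an edge is present, 0 otherwise; in the order [a, b, c] the diagonal is [2, 2, 2]. The eigenvalues of L are [0, 3, 3]; the characteristic polynomial is the product of (x - lambda_i), which multiplies out to x^3 - 6x^2 + 9x. Since p(0) = det(-L) = 0, x divides p(x). The largest eigenvalue, 3, is at most the vertex count 3.

x^3 - 6x^2 + 9x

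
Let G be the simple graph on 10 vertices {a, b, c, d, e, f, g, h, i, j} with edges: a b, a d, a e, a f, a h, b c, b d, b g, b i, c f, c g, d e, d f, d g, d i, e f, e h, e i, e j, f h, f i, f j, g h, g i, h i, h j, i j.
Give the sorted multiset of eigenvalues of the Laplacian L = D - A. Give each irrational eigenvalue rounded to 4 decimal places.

[0, 2.3919, 3.7425, 4.6825, 5.5747, 6.0943, 7, 7.4684, 8.3305, 8.7152]

Each diagonal entry of L is the vertex degree and each off-diagonal entry is -1 where an edge is present, 0 otherwise; in the order [a, b, c, d, e, f, g, h, i, j] the diagonal is [5, 5, 3, 6, 6, 7, 5, 6, 7, 4]. Since every row of L sums to 0, the all-ones vector is in the kernel and 0 is an eigenvalue. The single zero eigenvalue shows the graph is connected. The largest eigenvalue, 8.7152, is at most the vertex count 10. By the matrix-tree theorem the graph has (1/10) * product of the nonzero eigenvalues = 540505 spanning trees.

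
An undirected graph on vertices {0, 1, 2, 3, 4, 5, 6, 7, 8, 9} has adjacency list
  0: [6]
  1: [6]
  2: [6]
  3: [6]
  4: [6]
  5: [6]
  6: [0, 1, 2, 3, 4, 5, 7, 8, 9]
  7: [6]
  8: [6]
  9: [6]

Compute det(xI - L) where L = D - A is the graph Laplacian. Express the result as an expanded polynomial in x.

Each diagonal entry of L is the vertex degree and each off-diagonal entry is -1 where an edge is present, 0 otherwise; in the order [0, 1, 2, 3, 4, 5, 6, 7, 8, 9] the diagonal is [1, 1, 1, 1, 1, 1, 9, 1, 1, 1]. Computing det(xI - L) by cofactor expansion (or equivalently via sum-over-permutations) gives x^10 - 18x^9 + 108x^8 - 336x^7 + 630x^6 - 756x^5 + 588x^4 - 288x^3 + 81x^2 - 10x. The constant term is 0 because L is singular (the all-ones vector lies in its kernel).

x^10 - 18x^9 + 108x^8 - 336x^7 + 630x^6 - 756x^5 + 588x^4 - 288x^3 + 81x^2 - 10x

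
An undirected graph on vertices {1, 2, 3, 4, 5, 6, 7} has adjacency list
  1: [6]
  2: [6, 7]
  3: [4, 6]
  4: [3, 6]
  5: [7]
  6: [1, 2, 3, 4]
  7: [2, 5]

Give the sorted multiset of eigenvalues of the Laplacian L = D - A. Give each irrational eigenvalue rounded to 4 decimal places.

[0, 0.2955, 1, 1.4911, 3, 3.1169, 5.0965]

Each diagonal entry of L is the vertex degree and each off-diagonal entry is -1 where an edge is present, 0 otherwise; in the order [1, 2, 3, 4, 5, 6, 7] the diagonal is [1, 2, 2, 2, 1, 4, 2]. Since every row of L sums to 0, the all-ones vector is in the kernel and 0 is an eigenvalue. The single zero eigenvalue shows the graph is connected.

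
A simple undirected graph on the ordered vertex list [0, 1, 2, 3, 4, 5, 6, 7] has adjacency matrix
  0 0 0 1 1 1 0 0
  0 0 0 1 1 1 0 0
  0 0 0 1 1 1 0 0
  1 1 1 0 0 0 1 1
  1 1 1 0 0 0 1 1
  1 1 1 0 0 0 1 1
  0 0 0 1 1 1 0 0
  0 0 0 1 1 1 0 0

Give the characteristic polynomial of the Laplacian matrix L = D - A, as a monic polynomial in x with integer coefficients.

Reading degrees in the order [0, 1, 2, 3, 4, 5, 6, 7] gives [3, 3, 3, 5, 5, 5, 3, 3]; set D = diag(3, 3, 3, 5, 5, 5, 3, 3) and form L = D - A. The eigenvalues of L are [0, 3, 3, 3, 3, 5, 5, 8]; the characteristic polynomial is the product of (x - lambda_i), which multiplies out to x^8 - 30x^7 + 375x^6 - 2540x^5 + 10095x^4 - 23598x^3 + 30105x^2 - 16200x. Since p(0) = det(-L) = 0, x divides p(x). The largest eigenvalue, 8, is at most the vertex count 8.

x^8 - 30x^7 + 375x^6 - 2540x^5 + 10095x^4 - 23598x^3 + 30105x^2 - 16200x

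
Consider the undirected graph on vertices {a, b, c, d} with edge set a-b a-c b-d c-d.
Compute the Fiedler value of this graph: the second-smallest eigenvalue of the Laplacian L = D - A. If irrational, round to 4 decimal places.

Each diagonal entry of L is the vertex degree and each off-diagonal entry is -1 where an edge is present, 0 otherwise; in the order [a, b, c, d] the diagonal is [2, 2, 2, 2]. The smallest Laplacian eigenvalue is always 0. The next one, lambda_2 = 2, measures how hard the graph is to disconnect: larger values mean better connectivity. The largest eigenvalue, 4, is at most the vertex count 4.

2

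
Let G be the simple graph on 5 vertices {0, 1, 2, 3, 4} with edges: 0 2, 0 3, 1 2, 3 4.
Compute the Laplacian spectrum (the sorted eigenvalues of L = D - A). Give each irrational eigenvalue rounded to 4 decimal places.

With the vertex order [0, 1, 2, 3, 4], the degrees are [2, 1, 2, 2, 1], giving D = diag(2, 1, 2, 2, 1) and L = D - A. The multiplicity of 0 as a Laplacian eigenvalue equals the number of connected components. The eigenvalues sum to 8, which equals trace(L) = 2|E|.

[0, 0.3820, 1.3820, 2.6180, 3.6180]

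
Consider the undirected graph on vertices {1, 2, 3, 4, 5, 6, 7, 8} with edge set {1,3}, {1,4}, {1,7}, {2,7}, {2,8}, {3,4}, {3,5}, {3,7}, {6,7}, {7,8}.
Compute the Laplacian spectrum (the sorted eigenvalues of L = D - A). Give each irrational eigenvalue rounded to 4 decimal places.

With the vertex order [1, 2, 3, 4, 5, 6, 7, 8], the degrees are [3, 2, 4, 2, 1, 1, 5, 2], giving D = diag(3, 2, 4, 2, 1, 1, 5, 2) and L = D - A. The multiplicity of 0 as a Laplacian eigenvalue equals the number of connected components. The single zero eigenvalue shows the graph is connected. There is one zero in the spectrum, matching the 1 component.

[0, 0.5696, 1, 1.1556, 3, 3.2742, 4.7543, 6.2463]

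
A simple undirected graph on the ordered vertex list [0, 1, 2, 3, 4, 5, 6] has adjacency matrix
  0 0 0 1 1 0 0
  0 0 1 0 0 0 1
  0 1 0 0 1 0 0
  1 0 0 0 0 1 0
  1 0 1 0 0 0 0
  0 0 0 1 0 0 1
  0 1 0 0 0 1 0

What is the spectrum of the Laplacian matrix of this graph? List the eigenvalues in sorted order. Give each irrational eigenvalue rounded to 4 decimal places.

Reading degrees in the order [0, 1, 2, 3, 4, 5, 6] gives [2, 2, 2, 2, 2, 2, 2]; set D = diag(2, 2, 2, 2, 2, 2, 2) and form L = D - A. Since every row of L sums to 0, the all-ones vector is in the kernel and 0 is an eigenvalue. The eigenvalues sum to 14, which equals trace(L) = 2|E|.

[0, 0.7530, 0.7530, 2.4450, 2.4450, 3.8019, 3.8019]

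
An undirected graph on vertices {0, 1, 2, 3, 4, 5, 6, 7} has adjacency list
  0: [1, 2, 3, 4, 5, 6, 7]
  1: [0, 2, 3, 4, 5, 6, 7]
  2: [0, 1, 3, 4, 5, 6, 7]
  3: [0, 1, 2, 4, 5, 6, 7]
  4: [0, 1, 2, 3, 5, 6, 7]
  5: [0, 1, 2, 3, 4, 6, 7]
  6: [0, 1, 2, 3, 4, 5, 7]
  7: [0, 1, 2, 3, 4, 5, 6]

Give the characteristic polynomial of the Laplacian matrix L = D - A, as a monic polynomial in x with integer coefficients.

Each diagonal entry of L is the vertex degree and each off-diagonal entry is -1 where an edge is present, 0 otherwise; in the order [0, 1, 2, 3, 4, 5, 6, 7] the diagonal is [7, 7, 7, 7, 7, 7, 7, 7]. Computing det(xI - L) by cofactor expansion (or equivalently via sum-over-permutations) gives x^8 - 56x^7 + 1344x^6 - 17920x^5 + 143360x^4 - 688128x^3 + 1835008x^2 - 2097152x. Since p(0) = det(-L) = 0, x divides p(x). The eigenvalues sum to 56, which equals trace(L) = 2|E|.

x^8 - 56x^7 + 1344x^6 - 17920x^5 + 143360x^4 - 688128x^3 + 1835008x^2 - 2097152x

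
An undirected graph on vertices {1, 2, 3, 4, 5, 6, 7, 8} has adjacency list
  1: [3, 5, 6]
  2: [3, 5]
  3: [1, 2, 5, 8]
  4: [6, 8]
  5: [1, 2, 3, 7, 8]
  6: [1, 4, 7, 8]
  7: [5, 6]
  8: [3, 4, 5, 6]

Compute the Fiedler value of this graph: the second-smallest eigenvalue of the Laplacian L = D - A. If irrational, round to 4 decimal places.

Reading degrees in the order [1, 2, 3, 4, 5, 6, 7, 8] gives [3, 2, 4, 2, 5, 4, 2, 4]; set D = diag(3, 2, 4, 2, 5, 4, 2, 4) and form L = D - A. Computing the eigenvalues of L and sorting gives [0, 1.2573, 1.7827, 2.4997, 3.8026, 4.5745, 5.4914, 6.5918]. The Fiedler value lambda_2 = 1.2573 is strictly positive, so the graph is connected.

1.2573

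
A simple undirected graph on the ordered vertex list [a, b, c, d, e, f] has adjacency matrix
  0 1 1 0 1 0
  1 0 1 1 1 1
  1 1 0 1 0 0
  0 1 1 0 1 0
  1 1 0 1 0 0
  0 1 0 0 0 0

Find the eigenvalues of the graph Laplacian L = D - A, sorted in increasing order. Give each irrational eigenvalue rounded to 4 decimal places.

[0, 1, 3, 3, 5, 6]

Each diagonal entry of L is the vertex degree and each off-diagonal entry is -1 where an edge is present, 0 otherwise; in the order [a, b, c, d, e, f] the diagonal is [3, 5, 3, 3, 3, 1]. Diagonalising L (or applying a numerical eigensolver to the 6x6 matrix) gives the spectrum above. The single zero eigenvalue shows the graph is connected. By the matrix-tree theorem the graph has (1/6) * product of the nonzero eigenvalues = 45 spanning trees. There is one zero in the spectrum, matching the 1 component.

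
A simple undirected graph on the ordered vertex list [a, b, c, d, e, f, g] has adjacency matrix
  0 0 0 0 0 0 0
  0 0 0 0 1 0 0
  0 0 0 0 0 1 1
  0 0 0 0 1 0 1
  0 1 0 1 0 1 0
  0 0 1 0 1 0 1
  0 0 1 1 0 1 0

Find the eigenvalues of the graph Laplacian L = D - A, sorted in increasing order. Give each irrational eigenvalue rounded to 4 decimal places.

With the vertex order [a, b, c, d, e, f, g], the degrees are [0, 1, 2, 2, 3, 3, 3], giving D = diag(0, 1, 2, 2, 3, 3, 3) and L = D - A. Since every row of L sums to 0, the all-ones vector is in the kernel and 0 is an eigenvalue. The 2 zero eigenvalues correspond to the 2 connected components.

[0, 0, 0.7216, 1.6826, 3, 3.7046, 4.8912]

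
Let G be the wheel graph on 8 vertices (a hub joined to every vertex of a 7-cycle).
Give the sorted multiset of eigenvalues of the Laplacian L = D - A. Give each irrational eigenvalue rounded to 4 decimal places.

[0, 1.7530, 1.7530, 3.4450, 3.4450, 4.8019, 4.8019, 8]

The graph has 8 vertices and degree multiset [7, 3, 3, 3, 3, 3, 3, 3]; D is the diagonal matrix of degrees and L = D - A. Diagonalising L (or applying a numerical eigensolver to the 8x8 matrix) gives the spectrum above. The single zero eigenvalue shows the graph is connected. The eigenvalues sum to 28, which equals trace(L) = 2|E|.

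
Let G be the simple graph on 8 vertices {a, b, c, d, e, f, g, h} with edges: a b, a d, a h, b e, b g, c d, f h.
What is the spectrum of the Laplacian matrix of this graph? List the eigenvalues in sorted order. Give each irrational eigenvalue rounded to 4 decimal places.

[0, 0.3065, 0.3820, 1, 1.6703, 2.6180, 3.3297, 4.6935]

With the vertex order [a, b, c, d, e, f, g, h], the degrees are [3, 3, 1, 2, 1, 1, 1, 2], giving D = diag(3, 3, 1, 2, 1, 1, 1, 2) and L = D - A. Diagonalising L (or applying a numerical eigensolver to the 8x8 matrix) gives the spectrum above.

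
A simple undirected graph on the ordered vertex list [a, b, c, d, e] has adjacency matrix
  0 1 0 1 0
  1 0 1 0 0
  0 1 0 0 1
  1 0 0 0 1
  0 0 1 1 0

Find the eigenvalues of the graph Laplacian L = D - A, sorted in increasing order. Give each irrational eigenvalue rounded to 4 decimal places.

[0, 1.3820, 1.3820, 3.6180, 3.6180]

Each diagonal entry of L is the vertex degree and each off-diagonal entry is -1 where an edge is present, 0 otherwise; in the order [a, b, c, d, e] the diagonal is [2, 2, 2, 2, 2]. Diagonalising L (or applying a numerical eigensolver to the 5x5 matrix) gives the spectrum above. The single zero eigenvalue shows the graph is connected. The largest eigenvalue, 3.6180, is at most the vertex count 5.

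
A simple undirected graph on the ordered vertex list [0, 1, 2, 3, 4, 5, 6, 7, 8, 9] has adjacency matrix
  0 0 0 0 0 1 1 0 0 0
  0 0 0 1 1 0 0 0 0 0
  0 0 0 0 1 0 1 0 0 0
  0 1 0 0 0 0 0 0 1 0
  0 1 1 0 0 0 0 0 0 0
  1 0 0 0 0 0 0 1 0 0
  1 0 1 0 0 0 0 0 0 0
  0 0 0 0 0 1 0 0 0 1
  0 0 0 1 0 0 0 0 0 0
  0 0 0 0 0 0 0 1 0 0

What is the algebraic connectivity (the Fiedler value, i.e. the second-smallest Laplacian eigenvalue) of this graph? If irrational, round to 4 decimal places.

Reading degrees in the order [0, 1, 2, 3, 4, 5, 6, 7, 8, 9] gives [2, 2, 2, 2, 2, 2, 2, 2, 1, 1]; set D = diag(2, 2, 2, 2, 2, 2, 2, 2, 1, 1) and form L = D - A. The sorted Laplacian eigenvalues are [0, 0.0979, 0.3820, 0.8244, 1.3820, 2, 2.6180, 3.1756, 3.6180, 3.9021]; the algebraic connectivity is the second entry, 0.0979. There is one zero in the spectrum, matching the 1 component.

0.0979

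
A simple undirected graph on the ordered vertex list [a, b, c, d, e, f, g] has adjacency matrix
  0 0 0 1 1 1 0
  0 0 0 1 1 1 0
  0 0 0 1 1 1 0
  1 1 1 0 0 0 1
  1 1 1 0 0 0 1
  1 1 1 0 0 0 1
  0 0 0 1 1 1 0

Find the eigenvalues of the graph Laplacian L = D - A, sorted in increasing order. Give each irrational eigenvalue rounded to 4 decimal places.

[0, 3, 3, 3, 4, 4, 7]

Each diagonal entry of L is the vertex degree and each off-diagonal entry is -1 where an edge is present, 0 otherwise; in the order [a, b, c, d, e, f, g] the diagonal is [3, 3, 3, 4, 4, 4, 3]. The multiplicity of 0 as a Laplacian eigenvalue equals the number of connected components. There is one zero in the spectrum, matching the 1 component. By the matrix-tree theorem the graph has (1/7) * product of the nonzero eigenvalues = 432 spanning trees.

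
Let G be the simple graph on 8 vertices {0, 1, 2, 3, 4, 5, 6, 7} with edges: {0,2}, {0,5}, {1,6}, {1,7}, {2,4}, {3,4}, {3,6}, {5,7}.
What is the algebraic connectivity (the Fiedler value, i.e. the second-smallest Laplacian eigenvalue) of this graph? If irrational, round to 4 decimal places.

Each diagonal entry of L is the vertex degree and each off-diagonal entry is -1 where an edge is present, 0 otherwise; in the order [0, 1, 2, 3, 4, 5, 6, 7] the diagonal is [2, 2, 2, 2, 2, 2, 2, 2]. The sorted Laplacian eigenvalues are [0, 0.5858, 0.5858, 2, 2, 3.4142, 3.4142, 4]; the algebraic connectivity is the second entry, 0.5858. The largest eigenvalue, 4, is at most the vertex count 8.

0.5858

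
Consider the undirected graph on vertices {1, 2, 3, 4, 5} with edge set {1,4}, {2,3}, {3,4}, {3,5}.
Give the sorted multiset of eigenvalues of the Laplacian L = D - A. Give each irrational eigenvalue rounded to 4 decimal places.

Reading degrees in the order [1, 2, 3, 4, 5] gives [1, 1, 3, 2, 1]; set D = diag(1, 1, 3, 2, 1) and form L = D - A. Since every row of L sums to 0, the all-ones vector is in the kernel and 0 is an eigenvalue. By the matrix-tree theorem the graph has (1/5) * product of the nonzero eigenvalues = 1 spanning tree.

[0, 0.5188, 1, 2.3111, 4.1701]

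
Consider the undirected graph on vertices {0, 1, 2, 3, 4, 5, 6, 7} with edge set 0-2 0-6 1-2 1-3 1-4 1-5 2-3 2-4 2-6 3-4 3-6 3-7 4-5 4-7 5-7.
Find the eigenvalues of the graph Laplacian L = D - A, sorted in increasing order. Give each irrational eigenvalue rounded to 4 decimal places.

With the vertex order [0, 1, 2, 3, 4, 5, 6, 7], the degrees are [2, 4, 5, 5, 5, 3, 3, 3], giving D = diag(2, 4, 5, 5, 5, 3, 3, 3) and L = D - A. Diagonalising L (or applying a numerical eigensolver to the 8x8 matrix) gives the spectrum above. By the matrix-tree theorem the graph has (1/8) * product of the nonzero eigenvalues = 1339 spanning trees. The eigenvalues sum to 30, which equals trace(L) = 2|E|.

[0, 1.1336, 3.0543, 3.3174, 4, 5.6791, 6.3424, 6.4733]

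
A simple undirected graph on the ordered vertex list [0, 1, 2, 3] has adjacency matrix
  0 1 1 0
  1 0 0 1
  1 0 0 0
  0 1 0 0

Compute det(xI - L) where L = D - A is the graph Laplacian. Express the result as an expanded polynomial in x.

x^4 - 6x^3 + 10x^2 - 4x

Each diagonal entry of L is the vertex degree and each off-diagonal entry is -1 where an edge is present, 0 otherwise; in the order [0, 1, 2, 3] the diagonal is [2, 2, 1, 1]. Computing det(xI - L) by cofactor expansion (or equivalently via sum-over-permutations) gives x^4 - 6x^3 + 10x^2 - 4x. The constant term is 0 because L is singular (the all-ones vector lies in its kernel).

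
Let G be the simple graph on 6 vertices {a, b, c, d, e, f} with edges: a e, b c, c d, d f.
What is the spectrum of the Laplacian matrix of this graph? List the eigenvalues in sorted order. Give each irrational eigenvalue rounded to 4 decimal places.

[0, 0, 0.5858, 2, 2, 3.4142]

With the vertex order [a, b, c, d, e, f], the degrees are [1, 1, 2, 2, 1, 1], giving D = diag(1, 1, 2, 2, 1, 1) and L = D - A. L is symmetric positive semidefinite, so every eigenvalue is real and nonnegative. The 2 zero eigenvalues correspond to the 2 connected components.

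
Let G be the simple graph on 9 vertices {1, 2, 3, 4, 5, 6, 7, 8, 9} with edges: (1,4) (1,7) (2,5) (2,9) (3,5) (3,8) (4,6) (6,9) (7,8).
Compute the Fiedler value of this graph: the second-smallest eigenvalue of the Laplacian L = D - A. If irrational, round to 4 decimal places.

0.4679

Each diagonal entry of L is the vertex degree and each off-diagonal entry is -1 where an edge is present, 0 otherwise; in the order [1, 2, 3, 4, 5, 6, 7, 8, 9] the diagonal is [2, 2, 2, 2, 2, 2, 2, 2, 2]. Computing the eigenvalues of L and sorting gives [0, 0.4679, 0.4679, 1.6527, 1.6527, 3, 3, 3.8794, 3.8794]. The Fiedler value lambda_2 = 0.4679 is strictly positive, so the graph is connected.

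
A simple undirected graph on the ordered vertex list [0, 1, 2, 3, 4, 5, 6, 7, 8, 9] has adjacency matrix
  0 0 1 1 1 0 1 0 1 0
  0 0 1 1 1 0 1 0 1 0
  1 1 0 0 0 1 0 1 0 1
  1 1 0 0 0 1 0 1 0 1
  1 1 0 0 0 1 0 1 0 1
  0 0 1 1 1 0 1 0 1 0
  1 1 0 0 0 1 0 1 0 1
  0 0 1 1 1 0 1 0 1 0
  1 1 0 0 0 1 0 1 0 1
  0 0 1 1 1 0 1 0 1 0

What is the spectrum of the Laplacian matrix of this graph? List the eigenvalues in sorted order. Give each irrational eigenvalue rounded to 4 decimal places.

With the vertex order [0, 1, 2, 3, 4, 5, 6, 7, 8, 9], the degrees are [5, 5, 5, 5, 5, 5, 5, 5, 5, 5], giving D = diag(5, 5, 5, 5, 5, 5, 5, 5, 5, 5) and L = D - A. The multiplicity of 0 as a Laplacian eigenvalue equals the number of connected components. The single zero eigenvalue shows the graph is connected. By the matrix-tree theorem the graph has (1/10) * product of the nonzero eigenvalues = 390625 spanning trees. There is one zero in the spectrum, matching the 1 component.

[0, 5, 5, 5, 5, 5, 5, 5, 5, 10]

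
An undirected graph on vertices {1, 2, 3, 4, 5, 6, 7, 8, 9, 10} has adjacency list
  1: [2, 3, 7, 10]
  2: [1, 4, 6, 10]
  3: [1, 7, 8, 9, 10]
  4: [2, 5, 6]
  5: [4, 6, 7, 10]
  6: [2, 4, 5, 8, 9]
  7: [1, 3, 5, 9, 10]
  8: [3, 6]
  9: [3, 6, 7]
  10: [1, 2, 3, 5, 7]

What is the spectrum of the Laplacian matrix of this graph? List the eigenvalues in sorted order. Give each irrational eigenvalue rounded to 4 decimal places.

With the vertex order [1, 2, 3, 4, 5, 6, 7, 8, 9, 10], the degrees are [4, 4, 5, 3, 4, 5, 5, 2, 3, 5], giving D = diag(4, 4, 5, 3, 4, 5, 5, 2, 3, 5) and L = D - A. The multiplicity of 0 as a Laplacian eigenvalue equals the number of connected components. The eigenvalues sum to 40, which equals trace(L) = 2|E|.

[0, 1.7256, 1.9658, 2.7232, 3.6123, 4.6991, 5.5689, 6.2592, 6.6098, 6.8362]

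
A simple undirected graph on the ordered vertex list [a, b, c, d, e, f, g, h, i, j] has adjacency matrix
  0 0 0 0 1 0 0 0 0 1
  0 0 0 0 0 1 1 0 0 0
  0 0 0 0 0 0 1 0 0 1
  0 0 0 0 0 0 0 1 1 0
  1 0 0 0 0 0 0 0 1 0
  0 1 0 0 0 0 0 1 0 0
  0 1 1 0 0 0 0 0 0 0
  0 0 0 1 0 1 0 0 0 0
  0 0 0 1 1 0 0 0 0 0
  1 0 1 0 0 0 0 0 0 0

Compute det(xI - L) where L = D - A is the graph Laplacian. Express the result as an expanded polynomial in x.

x^10 - 20x^9 + 170x^8 - 800x^7 + 2275x^6 - 4004x^5 + 4290x^4 - 2640x^3 + 825x^2 - 100x

Each diagonal entry of L is the vertex degree and each off-diagonal entry is -1 where an edge is present, 0 otherwise; in the order [a, b, c, d, e, f, g, h, i, j] the diagonal is [2, 2, 2, 2, 2, 2, 2, 2, 2, 2]. L has integer entries, so p(x) = det(xI - L) has integer coefficients. Expanding the determinant yields x^10 - 20x^9 + 170x^8 - 800x^7 + 2275x^6 - 4004x^5 + 4290x^4 - 2640x^3 + 825x^2 - 100x. The constant term is 0 because L is singular (the all-ones vector lies in its kernel). By the matrix-tree theorem the graph has (1/10) * product of the nonzero eigenvalues = 10 spanning trees. There is one zero in the spectrum, matching the 1 component.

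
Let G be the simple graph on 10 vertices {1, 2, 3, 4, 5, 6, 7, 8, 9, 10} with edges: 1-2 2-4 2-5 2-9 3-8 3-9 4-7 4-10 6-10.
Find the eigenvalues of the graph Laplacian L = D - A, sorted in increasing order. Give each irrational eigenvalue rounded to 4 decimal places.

[0, 0.1861, 0.4111, 0.6824, 1, 1.4697, 2.1671, 3.0584, 3.6781, 5.3472]

Reading degrees in the order [1, 2, 3, 4, 5, 6, 7, 8, 9, 10] gives [1, 4, 2, 3, 1, 1, 1, 1, 2, 2]; set D = diag(1, 4, 2, 3, 1, 1, 1, 1, 2, 2) and form L = D - A. Since every row of L sums to 0, the all-ones vector is in the kernel and 0 is an eigenvalue. There is one zero in the spectrum, matching the 1 component. The largest eigenvalue, 5.3472, is at most the vertex count 10.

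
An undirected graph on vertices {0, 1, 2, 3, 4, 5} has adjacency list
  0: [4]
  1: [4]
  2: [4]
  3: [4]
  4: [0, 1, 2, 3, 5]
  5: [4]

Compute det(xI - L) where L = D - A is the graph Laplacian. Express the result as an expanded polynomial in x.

x^6 - 10x^5 + 30x^4 - 40x^3 + 25x^2 - 6x

Each diagonal entry of L is the vertex degree and each off-diagonal entry is -1 where an edge is present, 0 otherwise; in the order [0, 1, 2, 3, 4, 5] the diagonal is [1, 1, 1, 1, 5, 1]. The eigenvalues of L are [0, 1, 1, 1, 1, 6]; the characteristic polynomial is the product of (x - lambda_i), which multiplies out to x^6 - 10x^5 + 30x^4 - 40x^3 + 25x^2 - 6x. The constant term is 0 because L is singular (the all-ones vector lies in its kernel). The eigenvalues sum to 10, which equals trace(L) = 2|E|.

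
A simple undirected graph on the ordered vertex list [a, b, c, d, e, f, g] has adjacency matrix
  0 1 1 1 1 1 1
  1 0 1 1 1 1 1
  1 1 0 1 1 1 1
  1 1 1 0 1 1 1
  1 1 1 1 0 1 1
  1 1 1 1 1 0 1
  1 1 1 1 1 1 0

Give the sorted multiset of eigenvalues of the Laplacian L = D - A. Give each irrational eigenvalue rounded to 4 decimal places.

[0, 7, 7, 7, 7, 7, 7]

Each diagonal entry of L is the vertex degree and each off-diagonal entry is -1 where an edge is present, 0 otherwise; in the order [a, b, c, d, e, f, g] the diagonal is [6, 6, 6, 6, 6, 6, 6]. The multiplicity of 0 as a Laplacian eigenvalue equals the number of connected components. The single zero eigenvalue shows the graph is connected. The eigenvalues sum to 42, which equals trace(L) = 2|E|. There is one zero in the spectrum, matching the 1 component.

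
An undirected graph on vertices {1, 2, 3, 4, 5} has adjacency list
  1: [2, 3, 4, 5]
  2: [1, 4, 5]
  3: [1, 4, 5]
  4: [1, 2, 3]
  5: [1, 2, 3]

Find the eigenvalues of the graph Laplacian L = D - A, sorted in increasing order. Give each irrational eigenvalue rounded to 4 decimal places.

[0, 3, 3, 5, 5]

Each diagonal entry of L is the vertex degree and each off-diagonal entry is -1 where an edge is present, 0 otherwise; in the order [1, 2, 3, 4, 5] the diagonal is [4, 3, 3, 3, 3]. Since every row of L sums to 0, the all-ones vector is in the kernel and 0 is an eigenvalue. By the matrix-tree theorem the graph has (1/5) * product of the nonzero eigenvalues = 45 spanning trees. The largest eigenvalue, 5, is at most the vertex count 5.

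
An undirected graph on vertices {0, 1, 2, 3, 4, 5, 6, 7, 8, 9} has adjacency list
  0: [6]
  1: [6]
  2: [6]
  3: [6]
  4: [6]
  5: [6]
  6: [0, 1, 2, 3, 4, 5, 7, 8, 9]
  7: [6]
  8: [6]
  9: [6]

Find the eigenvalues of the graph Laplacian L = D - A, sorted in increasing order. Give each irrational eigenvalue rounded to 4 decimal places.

[0, 1, 1, 1, 1, 1, 1, 1, 1, 10]

With the vertex order [0, 1, 2, 3, 4, 5, 6, 7, 8, 9], the degrees are [1, 1, 1, 1, 1, 1, 9, 1, 1, 1], giving D = diag(1, 1, 1, 1, 1, 1, 9, 1, 1, 1) and L = D - A. Since every row of L sums to 0, the all-ones vector is in the kernel and 0 is an eigenvalue.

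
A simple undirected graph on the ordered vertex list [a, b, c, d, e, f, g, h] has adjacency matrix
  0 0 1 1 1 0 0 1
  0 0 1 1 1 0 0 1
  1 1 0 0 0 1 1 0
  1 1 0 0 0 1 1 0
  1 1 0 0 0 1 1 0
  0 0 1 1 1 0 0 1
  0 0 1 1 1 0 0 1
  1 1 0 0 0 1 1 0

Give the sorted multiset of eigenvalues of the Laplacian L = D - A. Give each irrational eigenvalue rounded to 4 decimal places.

With the vertex order [a, b, c, d, e, f, g, h], the degrees are [4, 4, 4, 4, 4, 4, 4, 4], giving D = diag(4, 4, 4, 4, 4, 4, 4, 4) and L = D - A. Since every row of L sums to 0, the all-ones vector is in the kernel and 0 is an eigenvalue. The largest eigenvalue, 8, is at most the vertex count 8.

[0, 4, 4, 4, 4, 4, 4, 8]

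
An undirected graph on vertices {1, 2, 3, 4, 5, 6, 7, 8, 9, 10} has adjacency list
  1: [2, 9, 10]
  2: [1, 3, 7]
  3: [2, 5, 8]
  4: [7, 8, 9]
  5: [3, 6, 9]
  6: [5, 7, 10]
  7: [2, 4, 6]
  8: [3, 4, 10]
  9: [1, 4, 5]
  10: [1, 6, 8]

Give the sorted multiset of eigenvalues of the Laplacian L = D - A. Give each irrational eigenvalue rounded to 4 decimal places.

[0, 2, 2, 2, 2, 2, 5, 5, 5, 5]

With the vertex order [1, 2, 3, 4, 5, 6, 7, 8, 9, 10], the degrees are [3, 3, 3, 3, 3, 3, 3, 3, 3, 3], giving D = diag(3, 3, 3, 3, 3, 3, 3, 3, 3, 3) and L = D - A. Since every row of L sums to 0, the all-ones vector is in the kernel and 0 is an eigenvalue. The single zero eigenvalue shows the graph is connected. By the matrix-tree theorem the graph has (1/10) * product of the nonzero eigenvalues = 2000 spanning trees. The eigenvalues sum to 30, which equals trace(L) = 2|E|.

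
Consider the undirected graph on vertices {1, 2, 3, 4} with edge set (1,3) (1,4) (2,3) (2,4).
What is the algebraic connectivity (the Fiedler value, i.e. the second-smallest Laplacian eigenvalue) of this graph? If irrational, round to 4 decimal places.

2

Each diagonal entry of L is the vertex degree and each off-diagonal entry is -1 where an edge is present, 0 otherwise; in the order [1, 2, 3, 4] the diagonal is [2, 2, 2, 2]. The sorted Laplacian eigenvalues are [0, 2, 2, 4]; the algebraic connectivity is the second entry, 2. By the matrix-tree theorem the graph has (1/4) * product of the nonzero eigenvalues = 4 spanning trees.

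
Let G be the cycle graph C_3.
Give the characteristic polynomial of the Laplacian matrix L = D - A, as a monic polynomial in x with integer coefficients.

The graph has 3 vertices and degree multiset [2, 2, 2]; D is the diagonal matrix of degrees and L = D - A. Computing det(xI - L) by cofactor expansion (or equivalently via sum-over-permutations) gives x^3 - 6x^2 + 9x. The constant term is 0 because L is singular (the all-ones vector lies in its kernel).

x^3 - 6x^2 + 9x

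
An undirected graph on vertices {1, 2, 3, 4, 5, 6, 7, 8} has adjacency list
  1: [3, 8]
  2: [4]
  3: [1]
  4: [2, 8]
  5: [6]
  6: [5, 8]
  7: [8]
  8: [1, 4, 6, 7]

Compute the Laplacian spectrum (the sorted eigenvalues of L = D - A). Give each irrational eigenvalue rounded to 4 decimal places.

Each diagonal entry of L is the vertex degree and each off-diagonal entry is -1 where an edge is present, 0 otherwise; in the order [1, 2, 3, 4, 5, 6, 7, 8] the diagonal is [2, 1, 1, 2, 1, 2, 1, 4]. Since every row of L sums to 0, the all-ones vector is in the kernel and 0 is an eigenvalue.

[0, 0.3820, 0.3820, 0.7639, 2, 2.6180, 2.6180, 5.2361]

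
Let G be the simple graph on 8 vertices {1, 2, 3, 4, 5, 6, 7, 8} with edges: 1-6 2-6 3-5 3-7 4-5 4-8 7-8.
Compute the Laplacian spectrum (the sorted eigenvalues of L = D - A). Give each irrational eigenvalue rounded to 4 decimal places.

Reading degrees in the order [1, 2, 3, 4, 5, 6, 7, 8] gives [1, 1, 2, 2, 2, 2, 2, 2]; set D = diag(1, 1, 2, 2, 2, 2, 2, 2) and form L = D - A. The multiplicity of 0 as a Laplacian eigenvalue equals the number of connected components. The 2 zero eigenvalues correspond to the 2 connected components. The eigenvalues sum to 14, which equals trace(L) = 2|E|.

[0, 0, 1, 1.3820, 1.3820, 3, 3.6180, 3.6180]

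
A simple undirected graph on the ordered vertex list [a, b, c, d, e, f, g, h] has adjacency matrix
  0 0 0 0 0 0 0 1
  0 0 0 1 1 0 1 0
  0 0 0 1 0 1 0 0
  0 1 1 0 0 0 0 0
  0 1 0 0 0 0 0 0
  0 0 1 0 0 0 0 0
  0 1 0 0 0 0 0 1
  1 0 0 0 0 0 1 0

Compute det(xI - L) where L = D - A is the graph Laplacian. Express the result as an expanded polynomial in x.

x^8 - 14x^7 + 77x^6 - 212x^5 + 308x^4 - 228x^3 + 75x^2 - 8x

Each diagonal entry of L is the vertex degree and each off-diagonal entry is -1 where an edge is present, 0 otherwise; in the order [a, b, c, d, e, f, g, h] the diagonal is [1, 3, 2, 2, 1, 1, 2, 2]. Computing det(xI - L) by cofactor expansion (or equivalently via sum-over-permutations) gives x^8 - 14x^7 + 77x^6 - 212x^5 + 308x^4 - 228x^3 + 75x^2 - 8x. Since p(0) = det(-L) = 0, x divides p(x). By the matrix-tree theorem the graph has (1/8) * product of the nonzero eigenvalues = 1 spanning tree. The eigenvalues sum to 14, which equals trace(L) = 2|E|.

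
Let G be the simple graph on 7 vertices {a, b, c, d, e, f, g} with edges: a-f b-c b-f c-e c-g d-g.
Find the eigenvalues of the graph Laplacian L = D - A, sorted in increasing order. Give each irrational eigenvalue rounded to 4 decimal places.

With the vertex order [a, b, c, d, e, f, g], the degrees are [1, 2, 3, 1, 1, 2, 2], giving D = diag(1, 2, 3, 1, 1, 2, 2) and L = D - A. L is symmetric positive semidefinite, so every eigenvalue is real and nonnegative. The single zero eigenvalue shows the graph is connected. The largest eigenvalue, 4.3342, is at most the vertex count 7.

[0, 0.2603, 0.6262, 1.4055, 2.2742, 3.0996, 4.3342]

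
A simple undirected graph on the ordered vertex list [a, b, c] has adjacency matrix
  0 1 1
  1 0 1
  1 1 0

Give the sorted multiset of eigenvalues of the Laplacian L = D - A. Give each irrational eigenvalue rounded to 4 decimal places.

[0, 3, 3]

With the vertex order [a, b, c], the degrees are [2, 2, 2], giving D = diag(2, 2, 2) and L = D - A. Since every row of L sums to 0, the all-ones vector is in the kernel and 0 is an eigenvalue. The single zero eigenvalue shows the graph is connected.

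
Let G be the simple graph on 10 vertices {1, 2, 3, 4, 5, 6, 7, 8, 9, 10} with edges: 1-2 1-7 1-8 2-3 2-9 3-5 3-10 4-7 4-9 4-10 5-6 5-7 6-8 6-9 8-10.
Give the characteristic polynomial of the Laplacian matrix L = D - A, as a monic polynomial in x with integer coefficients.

Reading degrees in the order [1, 2, 3, 4, 5, 6, 7, 8, 9, 10] gives [3, 3, 3, 3, 3, 3, 3, 3, 3, 3]; set D = diag(3, 3, 3, 3, 3, 3, 3, 3, 3, 3) and form L = D - A. The eigenvalues of L are [0, 2, 2, 2, 2, 2, 5, 5, 5, 5]; the characteristic polynomial is the product of (x - lambda_i), which multiplies out to x^10 - 30x^9 + 390x^8 - 2880x^7 + 13305x^6 - 39882x^5 + 77640x^4 - 94800x^3 + 66000x^2 - 20000x. The coefficient of x^9 equals -trace(L) = -30, matching the sum of degrees. The largest eigenvalue, 5, is at most the vertex count 10. The eigenvalues sum to 30, which equals trace(L) = 2|E|.

x^10 - 30x^9 + 390x^8 - 2880x^7 + 13305x^6 - 39882x^5 + 77640x^4 - 94800x^3 + 66000x^2 - 20000x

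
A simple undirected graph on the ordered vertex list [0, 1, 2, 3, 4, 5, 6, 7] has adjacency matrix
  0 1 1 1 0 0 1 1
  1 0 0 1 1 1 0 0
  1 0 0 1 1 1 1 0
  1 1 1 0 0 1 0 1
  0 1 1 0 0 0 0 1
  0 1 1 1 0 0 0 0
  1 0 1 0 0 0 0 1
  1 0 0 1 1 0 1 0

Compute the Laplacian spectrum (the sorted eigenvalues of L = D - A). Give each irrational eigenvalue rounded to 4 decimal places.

With the vertex order [0, 1, 2, 3, 4, 5, 6, 7], the degrees are [5, 4, 5, 5, 3, 3, 3, 4], giving D = diag(5, 4, 5, 5, 3, 3, 3, 4) and L = D - A. Since every row of L sums to 0, the all-ones vector is in the kernel and 0 is an eigenvalue. The single zero eigenvalue shows the graph is connected.

[0, 2.1864, 2.7639, 4, 4.4707, 5, 6.3429, 7.2361]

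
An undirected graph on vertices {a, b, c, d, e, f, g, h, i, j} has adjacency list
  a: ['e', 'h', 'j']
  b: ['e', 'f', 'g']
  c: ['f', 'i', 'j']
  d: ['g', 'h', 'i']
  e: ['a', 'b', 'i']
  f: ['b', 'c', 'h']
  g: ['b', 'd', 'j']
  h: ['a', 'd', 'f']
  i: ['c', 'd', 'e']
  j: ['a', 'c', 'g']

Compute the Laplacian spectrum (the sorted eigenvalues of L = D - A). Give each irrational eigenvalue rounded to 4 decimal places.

Each diagonal entry of L is the vertex degree and each off-diagonal entry is -1 where an edge is present, 0 otherwise; in the order [a, b, c, d, e, f, g, h, i, j] the diagonal is [3, 3, 3, 3, 3, 3, 3, 3, 3, 3]. L is symmetric positive semidefinite, so every eigenvalue is real and nonnegative. The eigenvalues sum to 30, which equals trace(L) = 2|E|.

[0, 2, 2, 2, 2, 2, 5, 5, 5, 5]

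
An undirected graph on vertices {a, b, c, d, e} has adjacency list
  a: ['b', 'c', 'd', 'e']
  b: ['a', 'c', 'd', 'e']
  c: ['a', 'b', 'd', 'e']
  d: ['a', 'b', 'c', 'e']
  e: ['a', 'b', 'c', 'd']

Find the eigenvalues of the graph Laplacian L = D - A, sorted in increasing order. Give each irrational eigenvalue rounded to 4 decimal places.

[0, 5, 5, 5, 5]

Each diagonal entry of L is the vertex degree and each off-diagonal entry is -1 where an edge is present, 0 otherwise; in the order [a, b, c, d, e] the diagonal is [4, 4, 4, 4, 4]. Since every row of L sums to 0, the all-ones vector is in the kernel and 0 is an eigenvalue. The single zero eigenvalue shows the graph is connected. The largest eigenvalue, 5, is at most the vertex count 5. There is one zero in the spectrum, matching the 1 component.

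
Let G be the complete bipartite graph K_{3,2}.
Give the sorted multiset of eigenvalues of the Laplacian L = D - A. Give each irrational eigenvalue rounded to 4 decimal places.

[0, 2, 2, 3, 5]

The graph has 5 vertices and degree multiset [3, 3, 2, 2, 2]; D is the diagonal matrix of degrees and L = D - A. L is symmetric positive semidefinite, so every eigenvalue is real and nonnegative. The single zero eigenvalue shows the graph is connected. There is one zero in the spectrum, matching the 1 component.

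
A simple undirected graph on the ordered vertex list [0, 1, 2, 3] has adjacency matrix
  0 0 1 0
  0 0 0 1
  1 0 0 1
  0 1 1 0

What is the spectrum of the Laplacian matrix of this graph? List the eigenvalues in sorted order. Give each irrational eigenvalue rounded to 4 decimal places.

[0, 0.5858, 2, 3.4142]

Each diagonal entry of L is the vertex degree and each off-diagonal entry is -1 where an edge is present, 0 otherwise; in the order [0, 1, 2, 3] the diagonal is [1, 1, 2, 2]. Since every row of L sums to 0, the all-ones vector is in the kernel and 0 is an eigenvalue. The single zero eigenvalue shows the graph is connected. There is one zero in the spectrum, matching the 1 component.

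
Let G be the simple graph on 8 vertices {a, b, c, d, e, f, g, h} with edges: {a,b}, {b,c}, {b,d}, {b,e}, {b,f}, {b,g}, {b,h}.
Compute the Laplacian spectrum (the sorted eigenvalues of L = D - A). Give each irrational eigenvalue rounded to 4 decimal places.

Each diagonal entry of L is the vertex degree and each off-diagonal entry is -1 where an edge is present, 0 otherwise; in the order [a, b, c, d, e, f, g, h] the diagonal is [1, 7, 1, 1, 1, 1, 1, 1]. The multiplicity of 0 as a Laplacian eigenvalue equals the number of connected components. The single zero eigenvalue shows the graph is connected. There is one zero in the spectrum, matching the 1 component.

[0, 1, 1, 1, 1, 1, 1, 8]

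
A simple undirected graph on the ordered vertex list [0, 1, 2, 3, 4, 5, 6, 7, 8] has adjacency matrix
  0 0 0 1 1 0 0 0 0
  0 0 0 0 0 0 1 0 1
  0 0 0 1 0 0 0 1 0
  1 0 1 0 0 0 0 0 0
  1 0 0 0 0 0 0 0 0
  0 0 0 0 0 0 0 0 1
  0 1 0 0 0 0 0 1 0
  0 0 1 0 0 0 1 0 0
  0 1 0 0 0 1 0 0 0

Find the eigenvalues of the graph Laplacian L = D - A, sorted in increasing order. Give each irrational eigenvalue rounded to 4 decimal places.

[0, 0.1206, 0.4679, 1, 1.6527, 2.3473, 3, 3.5321, 3.8794]

Each diagonal entry of L is the vertex degree and each off-diagonal entry is -1 where an edge is present, 0 otherwise; in the order [0, 1, 2, 3, 4, 5, 6, 7, 8] the diagonal is [2, 2, 2, 2, 1, 1, 2, 2, 2]. Diagonalising L (or applying a numerical eigensolver to the 9x9 matrix) gives the spectrum above. The single zero eigenvalue shows the graph is connected.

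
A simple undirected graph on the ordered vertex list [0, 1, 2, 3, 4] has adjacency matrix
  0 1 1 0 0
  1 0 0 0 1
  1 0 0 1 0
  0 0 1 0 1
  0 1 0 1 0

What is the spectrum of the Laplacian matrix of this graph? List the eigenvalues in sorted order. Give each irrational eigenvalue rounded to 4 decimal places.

Reading degrees in the order [0, 1, 2, 3, 4] gives [2, 2, 2, 2, 2]; set D = diag(2, 2, 2, 2, 2) and form L = D - A. Since every row of L sums to 0, the all-ones vector is in the kernel and 0 is an eigenvalue. The single zero eigenvalue shows the graph is connected. The largest eigenvalue, 3.6180, is at most the vertex count 5.

[0, 1.3820, 1.3820, 3.6180, 3.6180]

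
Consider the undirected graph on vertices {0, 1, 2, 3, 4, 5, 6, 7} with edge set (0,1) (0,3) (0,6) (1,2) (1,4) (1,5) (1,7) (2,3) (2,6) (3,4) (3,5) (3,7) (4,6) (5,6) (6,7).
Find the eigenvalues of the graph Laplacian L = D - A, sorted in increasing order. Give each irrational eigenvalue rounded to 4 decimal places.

[0, 3, 3, 3, 3, 5, 5, 8]

Each diagonal entry of L is the vertex degree and each off-diagonal entry is -1 where an edge is present, 0 otherwise; in the order [0, 1, 2, 3, 4, 5, 6, 7] the diagonal is [3, 5, 3, 5, 3, 3, 5, 3]. Since every row of L sums to 0, the all-ones vector is in the kernel and 0 is an eigenvalue. The single zero eigenvalue shows the graph is connected. By the matrix-tree theorem the graph has (1/8) * product of the nonzero eigenvalues = 2025 spanning trees.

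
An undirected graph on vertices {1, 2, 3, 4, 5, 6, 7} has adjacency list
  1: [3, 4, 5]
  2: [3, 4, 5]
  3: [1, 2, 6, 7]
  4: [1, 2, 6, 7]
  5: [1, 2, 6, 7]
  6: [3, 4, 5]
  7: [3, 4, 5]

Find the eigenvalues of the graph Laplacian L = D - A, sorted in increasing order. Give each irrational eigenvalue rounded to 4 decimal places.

Each diagonal entry of L is the vertex degree and each off-diagonal entry is -1 where an edge is present, 0 otherwise; in the order [1, 2, 3, 4, 5, 6, 7] the diagonal is [3, 3, 4, 4, 4, 3, 3]. L is symmetric positive semidefinite, so every eigenvalue is real and nonnegative. By the matrix-tree theorem the graph has (1/7) * product of the nonzero eigenvalues = 432 spanning trees. There is one zero in the spectrum, matching the 1 component.

[0, 3, 3, 3, 4, 4, 7]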